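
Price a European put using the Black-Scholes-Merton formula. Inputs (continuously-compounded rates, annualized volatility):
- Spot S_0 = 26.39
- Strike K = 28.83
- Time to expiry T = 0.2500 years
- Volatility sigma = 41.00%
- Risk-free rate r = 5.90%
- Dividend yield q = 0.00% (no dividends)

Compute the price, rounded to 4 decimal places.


d1 = (ln(S/K) + (r - q + 0.5*sigma^2) * T) / (sigma * sqrt(T)) = -0.25692127
d2 = d1 - sigma * sqrt(T) = -0.46192127
exp(-rT) = 0.98535825; exp(-qT) = 1.00000000
P = K * exp(-rT) * N(-d2) - S_0 * exp(-qT) * N(-d1)
N(-d1) = 0.60138023; N(-d2) = 0.67793111
P = 28.8300 * 0.98535825 * 0.67793111 - 26.3900 * 1.00000000 * 0.60138023 = 3.3882

Answer: Price = 3.3882


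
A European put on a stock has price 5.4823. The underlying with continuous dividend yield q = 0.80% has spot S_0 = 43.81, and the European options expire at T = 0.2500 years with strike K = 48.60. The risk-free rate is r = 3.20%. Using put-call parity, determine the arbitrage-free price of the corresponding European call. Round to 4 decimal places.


Answer: Call price = 0.9920

Derivation:
Put-call parity: C - P = S_0 * exp(-qT) - K * exp(-rT).
S_0 * exp(-qT) = 43.8100 * 0.99800200 = 43.72246756
K * exp(-rT) = 48.6000 * 0.99203191 = 48.21275106
C = P + S*exp(-qT) - K*exp(-rT)
C = 5.4823 + 43.72246756 - 48.21275106 = 0.9920


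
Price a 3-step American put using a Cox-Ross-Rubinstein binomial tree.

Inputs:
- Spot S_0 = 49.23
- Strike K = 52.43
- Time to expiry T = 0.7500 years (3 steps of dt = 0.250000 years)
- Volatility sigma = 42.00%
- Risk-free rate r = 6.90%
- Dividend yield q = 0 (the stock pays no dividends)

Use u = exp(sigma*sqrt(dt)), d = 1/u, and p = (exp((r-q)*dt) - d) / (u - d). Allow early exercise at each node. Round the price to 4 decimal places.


dt = T/N = 0.250000
u = exp(sigma*sqrt(dt)) = 1.233678; d = 1/u = 0.810584
p = (exp((r-q)*dt) - d) / (u - d) = 0.488817
Discount per step: exp(-r*dt) = 0.982898
Stock lattice S(k, i) with i counting down-moves:
  k=0: S(0,0) = 49.2300
  k=1: S(1,0) = 60.7340; S(1,1) = 39.9051
  k=2: S(2,0) = 74.9262; S(2,1) = 49.2300; S(2,2) = 32.3464
  k=3: S(3,0) = 92.4348; S(3,1) = 60.7340; S(3,2) = 39.9051; S(3,3) = 26.2195
Terminal payoffs V(N, i) = max(K - S_T, 0):
  V(3,0) = 0.000000; V(3,1) = 0.000000; V(3,2) = 12.524938; V(3,3) = 26.210506
Backward induction: V(k, i) = exp(-r*dt) * [p * V(k+1, i) + (1-p) * V(k+1, i+1)]; then take max(V_cont, immediate exercise) for American.
  V(2,0) = exp(-r*dt) * [p*0.000000 + (1-p)*0.000000] = 0.000000; exercise = 0.000000; V(2,0) = max -> 0.000000
  V(2,1) = exp(-r*dt) * [p*0.000000 + (1-p)*12.524938] = 6.293040; exercise = 3.200000; V(2,1) = max -> 6.293040
  V(2,2) = exp(-r*dt) * [p*12.524938 + (1-p)*26.210506] = 19.186924; exercise = 20.083585; V(2,2) = max -> 20.083585
  V(1,0) = exp(-r*dt) * [p*0.000000 + (1-p)*6.293040] = 3.161880; exercise = 0.000000; V(1,0) = max -> 3.161880
  V(1,1) = exp(-r*dt) * [p*6.293040 + (1-p)*20.083585] = 13.114349; exercise = 12.524938; V(1,1) = max -> 13.114349
  V(0,0) = exp(-r*dt) * [p*3.161880 + (1-p)*13.114349] = 8.108332; exercise = 3.200000; V(0,0) = max -> 8.108332

Answer: Price = V(0,0) = 8.1083


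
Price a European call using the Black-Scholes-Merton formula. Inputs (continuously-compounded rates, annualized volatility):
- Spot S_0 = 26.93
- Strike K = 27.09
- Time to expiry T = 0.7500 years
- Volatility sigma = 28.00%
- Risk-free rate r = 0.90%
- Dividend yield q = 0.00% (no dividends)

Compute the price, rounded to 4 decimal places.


d1 = (ln(S/K) + (r - q + 0.5*sigma^2) * T) / (sigma * sqrt(T)) = 0.12465096
d2 = d1 - sigma * sqrt(T) = -0.11783616
exp(-rT) = 0.99327273; exp(-qT) = 1.00000000
C = S_0 * exp(-qT) * N(d1) - K * exp(-rT) * N(d2)
N(d1) = 0.54960006; N(d2) = 0.45309874
C = 26.9300 * 1.00000000 * 0.54960006 - 27.0900 * 0.99327273 * 0.45309874 = 2.6089

Answer: Price = 2.6089


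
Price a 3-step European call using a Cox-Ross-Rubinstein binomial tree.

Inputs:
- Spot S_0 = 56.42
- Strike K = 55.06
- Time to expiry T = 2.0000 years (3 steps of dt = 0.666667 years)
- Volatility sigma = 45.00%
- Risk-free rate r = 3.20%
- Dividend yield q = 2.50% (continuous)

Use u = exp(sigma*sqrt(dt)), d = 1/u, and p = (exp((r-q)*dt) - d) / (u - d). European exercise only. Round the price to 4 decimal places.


dt = T/N = 0.666667
u = exp(sigma*sqrt(dt)) = 1.444009; d = 1/u = 0.692516
p = (exp((r-q)*dt) - d) / (u - d) = 0.415388
Discount per step: exp(-r*dt) = 0.978893
Stock lattice S(k, i) with i counting down-moves:
  k=0: S(0,0) = 56.4200
  k=1: S(1,0) = 81.4710; S(1,1) = 39.0718
  k=2: S(2,0) = 117.6449; S(2,1) = 56.4200; S(2,2) = 27.0578
  k=3: S(3,0) = 169.8803; S(3,1) = 81.4710; S(3,2) = 39.0718; S(3,3) = 18.7380
Terminal payoffs V(N, i) = max(S_T - K, 0):
  V(3,0) = 114.820303; V(3,1) = 26.411003; V(3,2) = 0.000000; V(3,3) = 0.000000
Backward induction: V(k, i) = exp(-r*dt) * [p * V(k+1, i) + (1-p) * V(k+1, i+1)].
  V(2,0) = exp(-r*dt) * [p*114.820303 + (1-p)*26.411003] = 61.802558
  V(2,1) = exp(-r*dt) * [p*26.411003 + (1-p)*0.000000] = 10.739252
  V(2,2) = exp(-r*dt) * [p*0.000000 + (1-p)*0.000000] = 0.000000
  V(1,0) = exp(-r*dt) * [p*61.802558 + (1-p)*10.739252] = 31.275954
  V(1,1) = exp(-r*dt) * [p*10.739252 + (1-p)*0.000000] = 4.366798
  V(0,0) = exp(-r*dt) * [p*31.275954 + (1-p)*4.366798] = 15.216438

Answer: Price = V(0,0) = 15.2164


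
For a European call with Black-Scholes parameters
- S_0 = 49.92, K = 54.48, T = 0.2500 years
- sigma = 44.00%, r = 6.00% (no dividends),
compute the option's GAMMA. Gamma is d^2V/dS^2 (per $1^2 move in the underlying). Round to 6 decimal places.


d1 = -0.2191451717; d2 = -0.4391451717
phi(d1) = 0.3894768556; exp(-qT) = 1.0000000000; exp(-rT) = 0.9851119396
Gamma = exp(-qT) * phi(d1) / (S * sigma * sqrt(T)) = 1.0000000000 * 0.3894768556 / (49.9200 * 0.4400 * 0.5000000000) = 0.035464

Answer: Gamma = 0.035464


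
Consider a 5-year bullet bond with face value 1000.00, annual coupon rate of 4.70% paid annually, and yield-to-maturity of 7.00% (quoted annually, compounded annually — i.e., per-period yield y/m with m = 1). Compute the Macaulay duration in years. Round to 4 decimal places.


Answer: Macaulay duration = 4.5457 years

Derivation:
Coupon per period c = face * coupon_rate / m = 47.000000
Periods per year m = 1; per-period yield y/m = 0.070000
Number of cashflows N = 5
Cashflows (t years, CF_t, discount factor 1/(1+y/m)^(m*t), PV):
  t = 1.0000: CF_t = 47.000000, DF = 0.934579, PV = 43.925234
  t = 2.0000: CF_t = 47.000000, DF = 0.873439, PV = 41.051620
  t = 3.0000: CF_t = 47.000000, DF = 0.816298, PV = 38.366000
  t = 4.0000: CF_t = 47.000000, DF = 0.762895, PV = 35.856075
  t = 5.0000: CF_t = 1047.000000, DF = 0.712986, PV = 746.496530
Price P = sum_t PV_t = 905.695459
Macaulay numerator sum_t t * PV_t:
  t * PV_t at t = 1.0000: 43.925234
  t * PV_t at t = 2.0000: 82.103240
  t * PV_t at t = 3.0000: 115.098001
  t * PV_t at t = 4.0000: 143.424300
  t * PV_t at t = 5.0000: 3732.482650
Macaulay duration D = (sum_t t * PV_t) / P = 4117.033424 / 905.695459 = 4.545715


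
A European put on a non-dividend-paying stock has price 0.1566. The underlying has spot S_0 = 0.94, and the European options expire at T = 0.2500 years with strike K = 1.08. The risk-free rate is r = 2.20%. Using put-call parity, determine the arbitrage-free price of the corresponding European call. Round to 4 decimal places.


Put-call parity: C - P = S_0 * exp(-qT) - K * exp(-rT).
S_0 * exp(-qT) = 0.9400 * 1.00000000 = 0.94000000
K * exp(-rT) = 1.0800 * 0.99451510 = 1.07407631
C = P + S*exp(-qT) - K*exp(-rT)
C = 0.1566 + 0.94000000 - 1.07407631 = 0.0225

Answer: Call price = 0.0225


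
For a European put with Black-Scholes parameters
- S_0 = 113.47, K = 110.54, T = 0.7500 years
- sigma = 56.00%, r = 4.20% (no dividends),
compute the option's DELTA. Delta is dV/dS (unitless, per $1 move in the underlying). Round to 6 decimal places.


Answer: Delta = -0.358907

Derivation:
d1 = 0.3613821703; d2 = -0.1235920558
phi(d1) = 0.3737242437; exp(-qT) = 1.0000000000; exp(-rT) = 0.9689909565
N(-d1) = 0.3589068874
Delta = -exp(-qT) * N(-d1) = -1.0000000000 * 0.3589068874 = -0.358907


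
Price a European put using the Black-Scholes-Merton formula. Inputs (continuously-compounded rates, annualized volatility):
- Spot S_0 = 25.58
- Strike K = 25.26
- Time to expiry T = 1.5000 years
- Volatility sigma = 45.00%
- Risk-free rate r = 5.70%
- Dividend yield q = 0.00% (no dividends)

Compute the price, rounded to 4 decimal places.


d1 = (ln(S/K) + (r - q + 0.5*sigma^2) * T) / (sigma * sqrt(T)) = 0.45354331
d2 = d1 - sigma * sqrt(T) = -0.09759188
exp(-rT) = 0.91805314; exp(-qT) = 1.00000000
P = K * exp(-rT) * N(-d2) - S_0 * exp(-qT) * N(-d1)
N(-d1) = 0.32507878; N(-d2) = 0.53887181
P = 25.2600 * 0.91805314 * 0.53887181 - 25.5800 * 1.00000000 * 0.32507878 = 4.1809

Answer: Price = 4.1809


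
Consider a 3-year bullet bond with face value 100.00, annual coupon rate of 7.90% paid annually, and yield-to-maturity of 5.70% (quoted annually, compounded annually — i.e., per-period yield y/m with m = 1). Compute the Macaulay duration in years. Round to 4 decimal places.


Coupon per period c = face * coupon_rate / m = 7.900000
Periods per year m = 1; per-period yield y/m = 0.057000
Number of cashflows N = 3
Cashflows (t years, CF_t, discount factor 1/(1+y/m)^(m*t), PV):
  t = 1.0000: CF_t = 7.900000, DF = 0.946074, PV = 7.473983
  t = 2.0000: CF_t = 7.900000, DF = 0.895056, PV = 7.070939
  t = 3.0000: CF_t = 107.900000, DF = 0.846789, PV = 91.368497
Price P = sum_t PV_t = 105.913420
Macaulay numerator sum_t t * PV_t:
  t * PV_t at t = 1.0000: 7.473983
  t * PV_t at t = 2.0000: 14.141879
  t * PV_t at t = 3.0000: 274.105492
Macaulay duration D = (sum_t t * PV_t) / P = 295.721354 / 105.913420 = 2.792105

Answer: Macaulay duration = 2.7921 years


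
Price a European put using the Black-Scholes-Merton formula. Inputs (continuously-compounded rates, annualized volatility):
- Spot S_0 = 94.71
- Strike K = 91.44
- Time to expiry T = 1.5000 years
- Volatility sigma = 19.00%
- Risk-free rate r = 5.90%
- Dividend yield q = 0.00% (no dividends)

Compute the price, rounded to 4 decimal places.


d1 = (ln(S/K) + (r - q + 0.5*sigma^2) * T) / (sigma * sqrt(T)) = 0.64766044
d2 = d1 - sigma * sqrt(T) = 0.41495891
exp(-rT) = 0.91530311; exp(-qT) = 1.00000000
P = K * exp(-rT) * N(-d2) - S_0 * exp(-qT) * N(-d1)
N(-d1) = 0.25860230; N(-d2) = 0.33908599
P = 91.4400 * 0.91530311 * 0.33908599 - 94.7100 * 1.00000000 * 0.25860230 = 3.8877

Answer: Price = 3.8877


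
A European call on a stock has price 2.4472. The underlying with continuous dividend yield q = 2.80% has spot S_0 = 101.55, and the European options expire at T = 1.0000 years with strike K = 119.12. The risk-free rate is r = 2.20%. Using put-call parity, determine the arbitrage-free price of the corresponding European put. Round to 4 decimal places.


Put-call parity: C - P = S_0 * exp(-qT) - K * exp(-rT).
S_0 * exp(-qT) = 101.5500 * 0.97238837 = 98.74603865
K * exp(-rT) = 119.1200 * 0.97824024 = 116.52797680
P = C - S*exp(-qT) + K*exp(-rT)
P = 2.4472 - 98.74603865 + 116.52797680 = 20.2291

Answer: Put price = 20.2291


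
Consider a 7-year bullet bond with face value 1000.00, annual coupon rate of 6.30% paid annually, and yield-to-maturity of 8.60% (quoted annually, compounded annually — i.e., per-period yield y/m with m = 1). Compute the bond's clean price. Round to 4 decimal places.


Coupon per period c = face * coupon_rate / m = 63.000000
Periods per year m = 1; per-period yield y/m = 0.086000
Number of cashflows N = 7
Cashflows (t years, CF_t, discount factor 1/(1+y/m)^(m*t), PV):
  t = 1.0000: CF_t = 63.000000, DF = 0.920810, PV = 58.011050
  t = 2.0000: CF_t = 63.000000, DF = 0.847892, PV = 53.417173
  t = 3.0000: CF_t = 63.000000, DF = 0.780747, PV = 49.187084
  t = 4.0000: CF_t = 63.000000, DF = 0.718920, PV = 45.291974
  t = 5.0000: CF_t = 63.000000, DF = 0.661989, PV = 41.705317
  t = 6.0000: CF_t = 63.000000, DF = 0.609566, PV = 38.402686
  t = 7.0000: CF_t = 1063.000000, DF = 0.561295, PV = 596.656653
Price P = sum_t PV_t = 882.671936

Answer: Price = 882.6719


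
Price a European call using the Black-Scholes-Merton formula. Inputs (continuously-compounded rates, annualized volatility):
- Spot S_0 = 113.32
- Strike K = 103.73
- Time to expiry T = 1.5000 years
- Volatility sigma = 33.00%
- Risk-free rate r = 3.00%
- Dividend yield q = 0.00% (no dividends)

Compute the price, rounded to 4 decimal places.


Answer: Price = 24.9965

Derivation:
d1 = (ln(S/K) + (r - q + 0.5*sigma^2) * T) / (sigma * sqrt(T)) = 0.53220560
d2 = d1 - sigma * sqrt(T) = 0.12803979
exp(-rT) = 0.95599748; exp(-qT) = 1.00000000
C = S_0 * exp(-qT) * N(d1) - K * exp(-rT) * N(d2)
N(d1) = 0.70270820; N(d2) = 0.55094126
C = 113.3200 * 1.00000000 * 0.70270820 - 103.7300 * 0.95599748 * 0.55094126 = 24.9965


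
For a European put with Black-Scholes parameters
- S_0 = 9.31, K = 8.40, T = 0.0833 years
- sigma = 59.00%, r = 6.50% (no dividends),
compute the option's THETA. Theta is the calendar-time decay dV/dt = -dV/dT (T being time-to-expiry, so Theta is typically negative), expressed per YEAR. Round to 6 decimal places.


d1 = 0.7209723832; d2 = 0.5506881209
phi(d1) = 0.3076356589; exp(-qT) = 1.0000000000; exp(-rT) = 0.9946001320
Theta = -S*exp(-qT)*phi(d1)*sigma/(2*sqrt(T)) + r*K*exp(-rT)*N(-d2) - q*S*exp(-qT)*N(-d1)
N(-d1) = 0.2354632532; N(-d2) = 0.2909237446; sqrt(T) = 0.2886173938
Term 1 = -9.3100 * 1.0000000000 * 0.3076356589 * 0.5900 / (2 * 0.2886173938) = -2.9274256283
Term 2 = 0.0650 * 8.4000 * 0.9946001320 * 0.2909237446 = 0.1579866260
Term 3 = 0 (no dividend yield, q = 0)
Theta = -2.9274256283 + (0.1579866260) + (0.0000000000) = -2.769439

Answer: Theta = -2.769439


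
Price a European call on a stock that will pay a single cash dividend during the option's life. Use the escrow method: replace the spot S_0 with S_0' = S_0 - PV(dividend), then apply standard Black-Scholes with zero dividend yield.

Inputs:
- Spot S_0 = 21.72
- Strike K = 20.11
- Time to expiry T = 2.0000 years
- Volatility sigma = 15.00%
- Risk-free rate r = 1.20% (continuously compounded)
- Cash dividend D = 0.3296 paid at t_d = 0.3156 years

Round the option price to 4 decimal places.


PV(D) = D * exp(-r * t_d) = 0.3296 * 0.99621996 = 0.32835410
S_0' = S_0 - PV(D) = 21.7200 - 0.32835410 = 21.39164590
d1 = (ln(S_0'/K) + (r + sigma^2/2)*T) / (sigma*sqrt(T)) = 0.51045220
d2 = d1 - sigma*sqrt(T) = 0.29832017
exp(-rT) = 0.97628571
N(d1) = 0.69513265; N(d2) = 0.61727059
C = S_0' * N(d1) - K * exp(-rT) * N(d2) = 21.39164590 * 0.69513265 - 20.1100 * 0.97628571 * 0.61727059 = 2.7511

Answer: Price = 2.7511


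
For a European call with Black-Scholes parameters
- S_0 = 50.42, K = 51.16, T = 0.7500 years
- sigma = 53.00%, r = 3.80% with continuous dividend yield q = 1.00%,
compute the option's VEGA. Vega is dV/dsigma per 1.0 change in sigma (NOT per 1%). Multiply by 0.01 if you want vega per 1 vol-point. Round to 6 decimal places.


Answer: Vega = 16.784585

Derivation:
d1 = 0.2435055264; d2 = -0.2154879376
phi(d1) = 0.3872882606; exp(-qT) = 0.9925280548; exp(-rT) = 0.9719022941
Vega = S * exp(-qT) * phi(d1) * sqrt(T) = 50.4200 * 0.9925280548 * 0.3872882606 * 0.8660254038 = 16.784585


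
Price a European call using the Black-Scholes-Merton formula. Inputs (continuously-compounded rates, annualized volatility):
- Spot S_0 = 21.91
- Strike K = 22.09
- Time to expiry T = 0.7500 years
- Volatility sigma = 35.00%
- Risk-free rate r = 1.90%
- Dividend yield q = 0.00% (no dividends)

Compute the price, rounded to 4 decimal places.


Answer: Price = 2.6981

Derivation:
d1 = (ln(S/K) + (r - q + 0.5*sigma^2) * T) / (sigma * sqrt(T)) = 0.17157410
d2 = d1 - sigma * sqrt(T) = -0.13153479
exp(-rT) = 0.98585105; exp(-qT) = 1.00000000
C = S_0 * exp(-qT) * N(d1) - K * exp(-rT) * N(d2)
N(d1) = 0.56811382; N(d2) = 0.44767613
C = 21.9100 * 1.00000000 * 0.56811382 - 22.0900 * 0.98585105 * 0.44767613 = 2.6981


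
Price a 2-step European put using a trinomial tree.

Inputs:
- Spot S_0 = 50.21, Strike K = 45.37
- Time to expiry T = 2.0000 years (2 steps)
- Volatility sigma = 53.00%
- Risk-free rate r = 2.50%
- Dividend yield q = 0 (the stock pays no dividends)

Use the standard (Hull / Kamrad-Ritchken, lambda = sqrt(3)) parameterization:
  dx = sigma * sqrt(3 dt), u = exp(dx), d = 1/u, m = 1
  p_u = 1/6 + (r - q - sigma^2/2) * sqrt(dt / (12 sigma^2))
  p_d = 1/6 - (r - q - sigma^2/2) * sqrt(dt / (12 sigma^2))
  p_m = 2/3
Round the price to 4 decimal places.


dt = T/N = 1.000000; dx = sigma*sqrt(3*dt) = 0.917987
u = exp(dx) = 2.504244; d = 1/u = 0.399322
p_u = 0.103785, p_m = 0.666667, p_d = 0.229549
Discount per step: exp(-r*dt) = 0.975310
Stock lattice S(k, j) with j the centered position index:
  k=0: S(0,+0) = 50.2100
  k=1: S(1,-1) = 20.0500; S(1,+0) = 50.2100; S(1,+1) = 125.7381
  k=2: S(2,-2) = 8.0064; S(2,-1) = 20.0500; S(2,+0) = 50.2100; S(2,+1) = 125.7381; S(2,+2) = 314.8789
Terminal payoffs V(N, j) = max(K - S_T, 0):
  V(2,-2) = 37.363607; V(2,-1) = 25.320038; V(2,+0) = 0.000000; V(2,+1) = 0.000000; V(2,+2) = 0.000000
Backward induction: V(k, j) = exp(-r*dt) * [p_u * V(k+1, j+1) + p_m * V(k+1, j) + p_d * V(k+1, j-1)]
  V(1,-1) = exp(-r*dt) * [p_u*0.000000 + p_m*25.320038 + p_d*37.363607] = 24.828267
  V(1,+0) = exp(-r*dt) * [p_u*0.000000 + p_m*0.000000 + p_d*25.320038] = 5.668682
  V(1,+1) = exp(-r*dt) * [p_u*0.000000 + p_m*0.000000 + p_d*0.000000] = 0.000000
  V(0,+0) = exp(-r*dt) * [p_u*0.000000 + p_m*5.668682 + p_d*24.828267] = 9.244397

Answer: Price = V(0,0) = 9.2444


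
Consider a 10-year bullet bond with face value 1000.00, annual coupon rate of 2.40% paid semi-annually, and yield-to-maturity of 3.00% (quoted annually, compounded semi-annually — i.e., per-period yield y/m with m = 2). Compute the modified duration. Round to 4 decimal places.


Answer: Modified duration = 8.7828

Derivation:
Coupon per period c = face * coupon_rate / m = 12.000000
Periods per year m = 2; per-period yield y/m = 0.015000
Number of cashflows N = 20
Cashflows (t years, CF_t, discount factor 1/(1+y/m)^(m*t), PV):
  t = 0.5000: CF_t = 12.000000, DF = 0.985222, PV = 11.822660
  t = 1.0000: CF_t = 12.000000, DF = 0.970662, PV = 11.647941
  t = 1.5000: CF_t = 12.000000, DF = 0.956317, PV = 11.475804
  t = 2.0000: CF_t = 12.000000, DF = 0.942184, PV = 11.306211
  t = 2.5000: CF_t = 12.000000, DF = 0.928260, PV = 11.139124
  t = 3.0000: CF_t = 12.000000, DF = 0.914542, PV = 10.974506
  t = 3.5000: CF_t = 12.000000, DF = 0.901027, PV = 10.812321
  t = 4.0000: CF_t = 12.000000, DF = 0.887711, PV = 10.652533
  t = 4.5000: CF_t = 12.000000, DF = 0.874592, PV = 10.495107
  t = 5.0000: CF_t = 12.000000, DF = 0.861667, PV = 10.340007
  t = 5.5000: CF_t = 12.000000, DF = 0.848933, PV = 10.187199
  t = 6.0000: CF_t = 12.000000, DF = 0.836387, PV = 10.036649
  t = 6.5000: CF_t = 12.000000, DF = 0.824027, PV = 9.888324
  t = 7.0000: CF_t = 12.000000, DF = 0.811849, PV = 9.742191
  t = 7.5000: CF_t = 12.000000, DF = 0.799852, PV = 9.598218
  t = 8.0000: CF_t = 12.000000, DF = 0.788031, PV = 9.456372
  t = 8.5000: CF_t = 12.000000, DF = 0.776385, PV = 9.316623
  t = 9.0000: CF_t = 12.000000, DF = 0.764912, PV = 9.178939
  t = 9.5000: CF_t = 12.000000, DF = 0.753607, PV = 9.043290
  t = 10.0000: CF_t = 1012.000000, DF = 0.742470, PV = 751.380063
Price P = sum_t PV_t = 948.494084
First compute Macaulay numerator sum_t t * PV_t:
  t * PV_t at t = 0.5000: 5.911330
  t * PV_t at t = 1.0000: 11.647941
  t * PV_t at t = 1.5000: 17.213706
  t * PV_t at t = 2.0000: 22.612422
  t * PV_t at t = 2.5000: 27.847810
  t * PV_t at t = 3.0000: 32.923519
  t * PV_t at t = 3.5000: 37.843125
  t * PV_t at t = 4.0000: 42.610134
  t * PV_t at t = 4.5000: 47.227981
  t * PV_t at t = 5.0000: 51.700034
  t * PV_t at t = 5.5000: 56.029593
  t * PV_t at t = 6.0000: 60.219894
  t * PV_t at t = 6.5000: 64.274107
  t * PV_t at t = 7.0000: 68.195339
  t * PV_t at t = 7.5000: 71.986635
  t * PV_t at t = 8.0000: 75.650980
  t * PV_t at t = 8.5000: 79.191297
  t * PV_t at t = 9.0000: 82.610451
  t * PV_t at t = 9.5000: 85.911252
  t * PV_t at t = 10.0000: 7513.800632
Macaulay duration D = 8455.408183 / 948.494084 = 8.914561
Modified duration = D / (1 + y/m) = 8.914561 / (1 + 0.015000) = 8.782819


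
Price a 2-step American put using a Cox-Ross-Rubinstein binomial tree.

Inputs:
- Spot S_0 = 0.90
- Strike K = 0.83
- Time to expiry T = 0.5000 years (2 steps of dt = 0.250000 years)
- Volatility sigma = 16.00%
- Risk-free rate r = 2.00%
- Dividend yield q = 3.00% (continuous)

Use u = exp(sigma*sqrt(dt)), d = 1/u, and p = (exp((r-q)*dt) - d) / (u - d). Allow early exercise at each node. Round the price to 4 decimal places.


Answer: Price = V(0,0) = 0.0179

Derivation:
dt = T/N = 0.250000
u = exp(sigma*sqrt(dt)) = 1.083287; d = 1/u = 0.923116
p = (exp((r-q)*dt) - d) / (u - d) = 0.464422
Discount per step: exp(-r*dt) = 0.995012
Stock lattice S(k, i) with i counting down-moves:
  k=0: S(0,0) = 0.9000
  k=1: S(1,0) = 0.9750; S(1,1) = 0.8308
  k=2: S(2,0) = 1.0562; S(2,1) = 0.9000; S(2,2) = 0.7669
Terminal payoffs V(N, i) = max(K - S_T, 0):
  V(2,0) = 0.000000; V(2,1) = 0.000000; V(2,2) = 0.063071
Backward induction: V(k, i) = exp(-r*dt) * [p * V(k+1, i) + (1-p) * V(k+1, i+1)]; then take max(V_cont, immediate exercise) for American.
  V(1,0) = exp(-r*dt) * [p*0.000000 + (1-p)*0.000000] = 0.000000; exercise = 0.000000; V(1,0) = max -> 0.000000
  V(1,1) = exp(-r*dt) * [p*0.000000 + (1-p)*0.063071] = 0.033611; exercise = 0.000000; V(1,1) = max -> 0.033611
  V(0,0) = exp(-r*dt) * [p*0.000000 + (1-p)*0.033611] = 0.017911; exercise = 0.000000; V(0,0) = max -> 0.017911


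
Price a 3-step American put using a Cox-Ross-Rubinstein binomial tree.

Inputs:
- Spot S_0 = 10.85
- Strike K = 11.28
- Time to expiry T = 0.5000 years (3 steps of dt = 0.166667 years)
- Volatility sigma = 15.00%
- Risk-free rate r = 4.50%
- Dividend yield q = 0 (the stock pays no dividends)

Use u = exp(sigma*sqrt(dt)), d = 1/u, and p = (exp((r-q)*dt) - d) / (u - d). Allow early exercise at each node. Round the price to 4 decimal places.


dt = T/N = 0.166667
u = exp(sigma*sqrt(dt)) = 1.063151; d = 1/u = 0.940600
p = (exp((r-q)*dt) - d) / (u - d) = 0.546125
Discount per step: exp(-r*dt) = 0.992528
Stock lattice S(k, i) with i counting down-moves:
  k=0: S(0,0) = 10.8500
  k=1: S(1,0) = 11.5352; S(1,1) = 10.2055
  k=2: S(2,0) = 12.2636; S(2,1) = 10.8500; S(2,2) = 9.5993
  k=3: S(3,0) = 13.0381; S(3,1) = 11.5352; S(3,2) = 10.2055; S(3,3) = 9.0291
Terminal payoffs V(N, i) = max(K - S_T, 0):
  V(3,0) = 0.000000; V(3,1) = 0.000000; V(3,2) = 1.074489; V(3,3) = 2.250894
Backward induction: V(k, i) = exp(-r*dt) * [p * V(k+1, i) + (1-p) * V(k+1, i+1)]; then take max(V_cont, immediate exercise) for American.
  V(2,0) = exp(-r*dt) * [p*0.000000 + (1-p)*0.000000] = 0.000000; exercise = 0.000000; V(2,0) = max -> 0.000000
  V(2,1) = exp(-r*dt) * [p*0.000000 + (1-p)*1.074489] = 0.484040; exercise = 0.430000; V(2,1) = max -> 0.484040
  V(2,2) = exp(-r*dt) * [p*1.074489 + (1-p)*2.250894] = 1.596412; exercise = 1.680696; V(2,2) = max -> 1.680696
  V(1,0) = exp(-r*dt) * [p*0.000000 + (1-p)*0.484040] = 0.218053; exercise = 0.000000; V(1,0) = max -> 0.218053
  V(1,1) = exp(-r*dt) * [p*0.484040 + (1-p)*1.680696] = 1.019498; exercise = 1.074489; V(1,1) = max -> 1.074489
  V(0,0) = exp(-r*dt) * [p*0.218053 + (1-p)*1.074489] = 0.602234; exercise = 0.430000; V(0,0) = max -> 0.602234

Answer: Price = V(0,0) = 0.6022


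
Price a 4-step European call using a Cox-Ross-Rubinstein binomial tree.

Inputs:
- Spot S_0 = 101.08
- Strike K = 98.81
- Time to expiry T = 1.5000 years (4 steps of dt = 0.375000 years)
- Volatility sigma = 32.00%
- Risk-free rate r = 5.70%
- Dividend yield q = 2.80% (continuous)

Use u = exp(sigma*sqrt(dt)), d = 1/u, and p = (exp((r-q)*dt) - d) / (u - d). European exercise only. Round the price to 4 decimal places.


dt = T/N = 0.375000
u = exp(sigma*sqrt(dt)) = 1.216477; d = 1/u = 0.822046
p = (exp((r-q)*dt) - d) / (u - d) = 0.478888
Discount per step: exp(-r*dt) = 0.978852
Stock lattice S(k, i) with i counting down-moves:
  k=0: S(0,0) = 101.0800
  k=1: S(1,0) = 122.9615; S(1,1) = 83.0924
  k=2: S(2,0) = 149.5799; S(2,1) = 101.0800; S(2,2) = 68.3057
  k=3: S(3,0) = 181.9605; S(3,1) = 122.9615; S(3,2) = 83.0924; S(3,3) = 56.1505
  k=4: S(4,0) = 221.3509; S(4,1) = 149.5799; S(4,2) = 101.0800; S(4,3) = 68.3057; S(4,4) = 46.1582
Terminal payoffs V(N, i) = max(S_T - K, 0):
  V(4,0) = 122.540850; V(4,1) = 50.769891; V(4,2) = 2.270000; V(4,3) = 0.000000; V(4,4) = 0.000000
Backward induction: V(k, i) = exp(-r*dt) * [p * V(k+1, i) + (1-p) * V(k+1, i+1)].
  V(3,0) = exp(-r*dt) * [p*122.540850 + (1-p)*50.769891] = 83.339596
  V(3,1) = exp(-r*dt) * [p*50.769891 + (1-p)*2.270000] = 24.956830
  V(3,2) = exp(-r*dt) * [p*2.270000 + (1-p)*0.000000] = 1.064086
  V(3,3) = exp(-r*dt) * [p*0.000000 + (1-p)*0.000000] = 0.000000
  V(2,0) = exp(-r*dt) * [p*83.339596 + (1-p)*24.956830] = 51.796576
  V(2,1) = exp(-r*dt) * [p*24.956830 + (1-p)*1.064086] = 12.241559
  V(2,2) = exp(-r*dt) * [p*1.064086 + (1-p)*0.000000] = 0.498802
  V(1,0) = exp(-r*dt) * [p*51.796576 + (1-p)*12.241559] = 30.524504
  V(1,1) = exp(-r*dt) * [p*12.241559 + (1-p)*0.498802] = 5.992794
  V(0,0) = exp(-r*dt) * [p*30.524504 + (1-p)*5.992794] = 17.365556

Answer: Price = V(0,0) = 17.3656


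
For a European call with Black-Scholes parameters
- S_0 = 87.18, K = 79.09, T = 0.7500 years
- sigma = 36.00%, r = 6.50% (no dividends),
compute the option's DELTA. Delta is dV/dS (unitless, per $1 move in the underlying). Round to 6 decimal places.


Answer: Delta = 0.733891

Derivation:
d1 = 0.6246240373; d2 = 0.3128548919
phi(d1) = 0.3282380646; exp(-qT) = 1.0000000000; exp(-rT) = 0.9524192047
N(d1) = 0.7338910802
Delta = exp(-qT) * N(d1) = 1.0000000000 * 0.7338910802 = 0.733891


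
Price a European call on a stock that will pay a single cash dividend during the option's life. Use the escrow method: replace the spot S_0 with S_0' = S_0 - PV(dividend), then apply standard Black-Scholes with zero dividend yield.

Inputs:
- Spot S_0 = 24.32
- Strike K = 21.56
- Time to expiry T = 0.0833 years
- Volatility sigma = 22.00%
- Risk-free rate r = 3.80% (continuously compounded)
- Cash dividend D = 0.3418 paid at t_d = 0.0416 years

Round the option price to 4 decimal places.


PV(D) = D * exp(-r * t_d) = 0.3418 * 0.99842045 = 0.34126011
S_0' = S_0 - PV(D) = 24.3200 - 0.34126011 = 23.97873989
d1 = (ln(S_0'/K) + (r + sigma^2/2)*T) / (sigma*sqrt(T)) = 1.75616446
d2 = d1 - sigma*sqrt(T) = 1.69266863
exp(-rT) = 0.99683960
N(d1) = 0.96046983; N(d2) = 0.95474072
C = S_0' * N(d1) - K * exp(-rT) * N(d2) = 23.97873989 * 0.96046983 - 21.5600 * 0.99683960 * 0.95474072 = 2.5117

Answer: Price = 2.5117


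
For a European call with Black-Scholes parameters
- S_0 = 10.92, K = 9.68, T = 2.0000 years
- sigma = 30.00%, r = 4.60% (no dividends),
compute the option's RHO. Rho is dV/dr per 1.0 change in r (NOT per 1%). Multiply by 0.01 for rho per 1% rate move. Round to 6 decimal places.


Answer: Rho = 10.835851

Derivation:
d1 = 0.7130796392; d2 = 0.2888155705
phi(d1) = 0.3093815980; exp(-qT) = 1.0000000000; exp(-rT) = 0.9121051495
N(d2) = 0.6136387419
Rho = K*T*exp(-rT)*N(d2) = 9.6800 * 2.0000 * 0.9121051495 * 0.6136387419 = 10.835851


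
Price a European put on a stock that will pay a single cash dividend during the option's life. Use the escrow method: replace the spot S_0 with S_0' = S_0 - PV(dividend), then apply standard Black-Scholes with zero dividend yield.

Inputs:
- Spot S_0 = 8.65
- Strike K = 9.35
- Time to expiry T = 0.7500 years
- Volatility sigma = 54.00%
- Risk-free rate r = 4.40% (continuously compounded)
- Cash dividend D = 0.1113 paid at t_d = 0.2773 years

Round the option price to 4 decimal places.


Answer: Price = 1.8910

Derivation:
PV(D) = D * exp(-r * t_d) = 0.1113 * 0.98787293 = 0.10995026
S_0' = S_0 - PV(D) = 8.6500 - 0.10995026 = 8.54004974
d1 = (ln(S_0'/K) + (r + sigma^2/2)*T) / (sigma*sqrt(T)) = 0.11063846
d2 = d1 - sigma*sqrt(T) = -0.35701525
exp(-rT) = 0.96753856
N(-d1) = 0.45595152; N(-d2) = 0.63945981
P = K * exp(-rT) * N(-d2) - S_0' * N(-d1) = 9.3500 * 0.96753856 * 0.63945981 - 8.54004974 * 0.45595152 = 1.8910


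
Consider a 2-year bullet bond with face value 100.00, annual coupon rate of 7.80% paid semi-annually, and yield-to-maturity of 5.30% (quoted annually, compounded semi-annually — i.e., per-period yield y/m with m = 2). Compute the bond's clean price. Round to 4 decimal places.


Answer: Price = 104.6855

Derivation:
Coupon per period c = face * coupon_rate / m = 3.900000
Periods per year m = 2; per-period yield y/m = 0.026500
Number of cashflows N = 4
Cashflows (t years, CF_t, discount factor 1/(1+y/m)^(m*t), PV):
  t = 0.5000: CF_t = 3.900000, DF = 0.974184, PV = 3.799318
  t = 1.0000: CF_t = 3.900000, DF = 0.949035, PV = 3.701235
  t = 1.5000: CF_t = 3.900000, DF = 0.924535, PV = 3.605685
  t = 2.0000: CF_t = 103.900000, DF = 0.900667, PV = 93.579287
Price P = sum_t PV_t = 104.685525


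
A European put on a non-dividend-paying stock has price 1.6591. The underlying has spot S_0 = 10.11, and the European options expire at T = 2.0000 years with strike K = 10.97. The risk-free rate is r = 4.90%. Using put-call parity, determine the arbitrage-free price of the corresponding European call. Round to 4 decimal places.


Answer: Call price = 1.8232

Derivation:
Put-call parity: C - P = S_0 * exp(-qT) - K * exp(-rT).
S_0 * exp(-qT) = 10.1100 * 1.00000000 = 10.11000000
K * exp(-rT) = 10.9700 * 0.90664890 = 9.94593847
C = P + S*exp(-qT) - K*exp(-rT)
C = 1.6591 + 10.11000000 - 9.94593847 = 1.8232


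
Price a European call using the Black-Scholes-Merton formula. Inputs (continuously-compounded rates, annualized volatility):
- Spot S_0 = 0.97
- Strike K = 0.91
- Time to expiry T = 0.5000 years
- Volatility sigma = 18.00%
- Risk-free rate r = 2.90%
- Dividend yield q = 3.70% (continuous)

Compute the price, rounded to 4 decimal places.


d1 = (ln(S/K) + (r - q + 0.5*sigma^2) * T) / (sigma * sqrt(T)) = 0.53387718
d2 = d1 - sigma * sqrt(T) = 0.40659796
exp(-rT) = 0.98560462; exp(-qT) = 0.98167007
C = S_0 * exp(-qT) * N(d1) - K * exp(-rT) * N(d2)
N(d1) = 0.70328675; N(d2) = 0.65784835
C = 0.9700 * 0.98167007 * 0.70328675 - 0.9100 * 0.98560462 * 0.65784835 = 0.0797

Answer: Price = 0.0797


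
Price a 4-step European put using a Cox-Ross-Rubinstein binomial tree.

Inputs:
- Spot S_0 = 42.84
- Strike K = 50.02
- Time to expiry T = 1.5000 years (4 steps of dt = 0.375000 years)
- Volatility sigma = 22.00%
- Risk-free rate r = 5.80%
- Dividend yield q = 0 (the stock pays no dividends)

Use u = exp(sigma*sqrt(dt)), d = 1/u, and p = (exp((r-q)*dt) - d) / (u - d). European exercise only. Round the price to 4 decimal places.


dt = T/N = 0.375000
u = exp(sigma*sqrt(dt)) = 1.144219; d = 1/u = 0.873959
p = (exp((r-q)*dt) - d) / (u - d) = 0.547730
Discount per step: exp(-r*dt) = 0.978485
Stock lattice S(k, i) with i counting down-moves:
  k=0: S(0,0) = 42.8400
  k=1: S(1,0) = 49.0183; S(1,1) = 37.4404
  k=2: S(2,0) = 56.0877; S(2,1) = 42.8400; S(2,2) = 32.7214
  k=3: S(3,0) = 64.1766; S(3,1) = 49.0183; S(3,2) = 37.4404; S(3,3) = 28.5971
  k=4: S(4,0) = 73.4320; S(4,1) = 56.0877; S(4,2) = 42.8400; S(4,3) = 32.7214; S(4,4) = 24.9927
Terminal payoffs V(N, i) = max(K - S_T, 0):
  V(4,0) = 0.000000; V(4,1) = 0.000000; V(4,2) = 7.180000; V(4,3) = 17.298630; V(4,4) = 25.027282
Backward induction: V(k, i) = exp(-r*dt) * [p * V(k+1, i) + (1-p) * V(k+1, i+1)].
  V(3,0) = exp(-r*dt) * [p*0.000000 + (1-p)*0.000000] = 0.000000
  V(3,1) = exp(-r*dt) * [p*0.000000 + (1-p)*7.180000] = 3.177432
  V(3,2) = exp(-r*dt) * [p*7.180000 + (1-p)*17.298630] = 11.503412
  V(3,3) = exp(-r*dt) * [p*17.298630 + (1-p)*25.027282] = 20.346679
  V(2,0) = exp(-r*dt) * [p*0.000000 + (1-p)*3.177432] = 1.406138
  V(2,1) = exp(-r*dt) * [p*3.177432 + (1-p)*11.503412] = 6.793642
  V(2,2) = exp(-r*dt) * [p*11.503412 + (1-p)*20.346679] = 15.169407
  V(1,0) = exp(-r*dt) * [p*1.406138 + (1-p)*6.793642] = 3.760067
  V(1,1) = exp(-r*dt) * [p*6.793642 + (1-p)*15.169407] = 10.354080
  V(0,0) = exp(-r*dt) * [p*3.760067 + (1-p)*10.354080] = 6.597278

Answer: Price = V(0,0) = 6.5973


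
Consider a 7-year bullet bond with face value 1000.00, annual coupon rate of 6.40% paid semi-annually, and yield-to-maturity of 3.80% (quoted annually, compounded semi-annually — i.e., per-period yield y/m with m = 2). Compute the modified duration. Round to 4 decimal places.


Coupon per period c = face * coupon_rate / m = 32.000000
Periods per year m = 2; per-period yield y/m = 0.019000
Number of cashflows N = 14
Cashflows (t years, CF_t, discount factor 1/(1+y/m)^(m*t), PV):
  t = 0.5000: CF_t = 32.000000, DF = 0.981354, PV = 31.403337
  t = 1.0000: CF_t = 32.000000, DF = 0.963056, PV = 30.817798
  t = 1.5000: CF_t = 32.000000, DF = 0.945099, PV = 30.243178
  t = 2.0000: CF_t = 32.000000, DF = 0.927477, PV = 29.679272
  t = 2.5000: CF_t = 32.000000, DF = 0.910184, PV = 29.125880
  t = 3.0000: CF_t = 32.000000, DF = 0.893213, PV = 28.582807
  t = 3.5000: CF_t = 32.000000, DF = 0.876558, PV = 28.049860
  t = 4.0000: CF_t = 32.000000, DF = 0.860214, PV = 27.526849
  t = 4.5000: CF_t = 32.000000, DF = 0.844175, PV = 27.013591
  t = 5.0000: CF_t = 32.000000, DF = 0.828434, PV = 26.509903
  t = 5.5000: CF_t = 32.000000, DF = 0.812988, PV = 26.015606
  t = 6.0000: CF_t = 32.000000, DF = 0.797829, PV = 25.530526
  t = 6.5000: CF_t = 32.000000, DF = 0.782953, PV = 25.054491
  t = 7.0000: CF_t = 1032.000000, DF = 0.768354, PV = 792.941451
Price P = sum_t PV_t = 1158.494550
First compute Macaulay numerator sum_t t * PV_t:
  t * PV_t at t = 0.5000: 15.701668
  t * PV_t at t = 1.0000: 30.817798
  t * PV_t at t = 1.5000: 45.364767
  t * PV_t at t = 2.0000: 59.358544
  t * PV_t at t = 2.5000: 72.814700
  t * PV_t at t = 3.0000: 85.748420
  t * PV_t at t = 3.5000: 98.174508
  t * PV_t at t = 4.0000: 110.107397
  t * PV_t at t = 4.5000: 121.561160
  t * PV_t at t = 5.0000: 132.549515
  t * PV_t at t = 5.5000: 143.085835
  t * PV_t at t = 6.0000: 153.183159
  t * PV_t at t = 6.5000: 162.854192
  t * PV_t at t = 7.0000: 5550.590157
Macaulay duration D = 6781.911823 / 1158.494550 = 5.854073
Modified duration = D / (1 + y/m) = 5.854073 / (1 + 0.019000) = 5.744920

Answer: Modified duration = 5.7449


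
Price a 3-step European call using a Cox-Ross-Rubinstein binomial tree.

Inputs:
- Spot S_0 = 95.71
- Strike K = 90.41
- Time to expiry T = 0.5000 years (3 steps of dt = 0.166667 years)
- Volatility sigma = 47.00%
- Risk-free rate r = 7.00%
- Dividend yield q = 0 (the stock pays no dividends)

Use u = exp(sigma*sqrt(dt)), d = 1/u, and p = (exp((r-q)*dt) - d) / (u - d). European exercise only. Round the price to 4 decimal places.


dt = T/N = 0.166667
u = exp(sigma*sqrt(dt)) = 1.211521; d = 1/u = 0.825409
p = (exp((r-q)*dt) - d) / (u - d) = 0.482570
Discount per step: exp(-r*dt) = 0.988401
Stock lattice S(k, i) with i counting down-moves:
  k=0: S(0,0) = 95.7100
  k=1: S(1,0) = 115.9547; S(1,1) = 78.9999
  k=2: S(2,0) = 140.4816; S(2,1) = 95.7100; S(2,2) = 65.2072
  k=3: S(3,0) = 170.1964; S(3,1) = 115.9547; S(3,2) = 78.9999; S(3,3) = 53.8226
Terminal payoffs V(N, i) = max(S_T - K, 0):
  V(3,0) = 79.786368; V(3,1) = 25.544687; V(3,2) = 0.000000; V(3,3) = 0.000000
Backward induction: V(k, i) = exp(-r*dt) * [p * V(k+1, i) + (1-p) * V(k+1, i+1)].
  V(2,0) = exp(-r*dt) * [p*79.786368 + (1-p)*25.544687] = 51.120207
  V(2,1) = exp(-r*dt) * [p*25.544687 + (1-p)*0.000000] = 12.184122
  V(2,2) = exp(-r*dt) * [p*0.000000 + (1-p)*0.000000] = 0.000000
  V(1,0) = exp(-r*dt) * [p*51.120207 + (1-p)*12.184122] = 30.614255
  V(1,1) = exp(-r*dt) * [p*12.184122 + (1-p)*0.000000] = 5.811495
  V(0,0) = exp(-r*dt) * [p*30.614255 + (1-p)*5.811495] = 17.574332

Answer: Price = V(0,0) = 17.5743


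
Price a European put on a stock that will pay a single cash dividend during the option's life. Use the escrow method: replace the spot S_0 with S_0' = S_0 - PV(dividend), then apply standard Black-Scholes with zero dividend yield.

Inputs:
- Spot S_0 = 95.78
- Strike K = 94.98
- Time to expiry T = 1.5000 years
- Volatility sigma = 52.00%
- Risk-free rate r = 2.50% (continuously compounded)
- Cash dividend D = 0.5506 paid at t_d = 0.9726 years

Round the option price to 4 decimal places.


Answer: Price = 21.4921

Derivation:
PV(D) = D * exp(-r * t_d) = 0.5506 * 0.97597823 = 0.53737361
S_0' = S_0 - PV(D) = 95.7800 - 0.53737361 = 95.24262639
d1 = (ln(S_0'/K) + (r + sigma^2/2)*T) / (sigma*sqrt(T)) = 0.38165131
d2 = d1 - sigma*sqrt(T) = -0.25521602
exp(-rT) = 0.96319442
N(-d1) = 0.35136001; N(-d2) = 0.60072187
P = K * exp(-rT) * N(-d2) - S_0' * N(-d1) = 94.9800 * 0.96319442 * 0.60072187 - 95.24262639 * 0.35136001 = 21.4921


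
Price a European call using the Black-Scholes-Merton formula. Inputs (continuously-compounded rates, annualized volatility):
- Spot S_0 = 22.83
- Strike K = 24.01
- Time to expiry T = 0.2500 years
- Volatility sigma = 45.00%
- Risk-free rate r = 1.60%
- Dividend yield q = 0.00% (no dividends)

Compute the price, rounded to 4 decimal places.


d1 = (ln(S/K) + (r - q + 0.5*sigma^2) * T) / (sigma * sqrt(T)) = -0.09369978
d2 = d1 - sigma * sqrt(T) = -0.31869978
exp(-rT) = 0.99600799; exp(-qT) = 1.00000000
C = S_0 * exp(-qT) * N(d1) - K * exp(-rT) * N(d2)
N(d1) = 0.46267382; N(d2) = 0.37497709
C = 22.8300 * 1.00000000 * 0.46267382 - 24.0100 * 0.99600799 * 0.37497709 = 1.5956

Answer: Price = 1.5956


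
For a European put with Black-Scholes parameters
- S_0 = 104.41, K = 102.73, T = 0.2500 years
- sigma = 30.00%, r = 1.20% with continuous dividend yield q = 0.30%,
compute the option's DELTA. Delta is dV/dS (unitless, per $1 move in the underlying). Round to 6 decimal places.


d1 = 0.1981417938; d2 = 0.0481417938
phi(d1) = 0.3911873732; exp(-qT) = 0.9992502812; exp(-rT) = 0.9970044955
N(-d1) = 0.4214670631
Delta = -exp(-qT) * N(-d1) = -0.9992502812 * 0.4214670631 = -0.421151

Answer: Delta = -0.421151


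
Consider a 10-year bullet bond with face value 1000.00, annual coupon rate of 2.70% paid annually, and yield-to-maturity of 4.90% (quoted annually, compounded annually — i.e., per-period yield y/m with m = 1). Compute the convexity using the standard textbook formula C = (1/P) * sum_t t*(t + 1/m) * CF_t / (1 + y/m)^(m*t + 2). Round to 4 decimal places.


Coupon per period c = face * coupon_rate / m = 27.000000
Periods per year m = 1; per-period yield y/m = 0.049000
Number of cashflows N = 10
Cashflows (t years, CF_t, discount factor 1/(1+y/m)^(m*t), PV):
  t = 1.0000: CF_t = 27.000000, DF = 0.953289, PV = 25.738799
  t = 2.0000: CF_t = 27.000000, DF = 0.908760, PV = 24.536510
  t = 3.0000: CF_t = 27.000000, DF = 0.866310, PV = 23.390381
  t = 4.0000: CF_t = 27.000000, DF = 0.825844, PV = 22.297790
  t = 5.0000: CF_t = 27.000000, DF = 0.787268, PV = 21.256234
  t = 6.0000: CF_t = 27.000000, DF = 0.750494, PV = 20.263331
  t = 7.0000: CF_t = 27.000000, DF = 0.715437, PV = 19.316807
  t = 8.0000: CF_t = 27.000000, DF = 0.682018, PV = 18.414497
  t = 9.0000: CF_t = 27.000000, DF = 0.650161, PV = 17.554335
  t = 10.0000: CF_t = 1027.000000, DF = 0.619791, PV = 636.525141
Price P = sum_t PV_t = 829.293824
Convexity numerator sum_t t*(t + 1/m) * CF_t / (1+y/m)^(m*t + 2):
  t = 1.0000: term = 46.780762
  t = 2.0000: term = 133.786737
  t = 3.0000: term = 255.074808
  t = 4.0000: term = 405.266617
  t = 5.0000: term = 579.504218
  t = 6.0000: term = 773.408871
  t = 7.0000: term = 983.042734
  t = 8.0000: term = 1204.873295
  t = 9.0000: term = 1435.740342
  t = 10.0000: term = 63629.318305
Convexity = (1/P) * sum = 69446.796689 / 829.293824 = 83.742088

Answer: Convexity = 83.7421


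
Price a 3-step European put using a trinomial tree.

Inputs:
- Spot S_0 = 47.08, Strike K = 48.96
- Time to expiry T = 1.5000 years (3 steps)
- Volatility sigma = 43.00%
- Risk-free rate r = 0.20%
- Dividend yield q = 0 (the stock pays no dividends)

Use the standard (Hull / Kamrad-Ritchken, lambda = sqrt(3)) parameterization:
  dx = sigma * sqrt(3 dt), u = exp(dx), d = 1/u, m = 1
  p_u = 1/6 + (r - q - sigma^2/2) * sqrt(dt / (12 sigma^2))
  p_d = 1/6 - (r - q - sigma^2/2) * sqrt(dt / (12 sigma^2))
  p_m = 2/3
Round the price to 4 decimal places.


dt = T/N = 0.500000; dx = sigma*sqrt(3*dt) = 0.526640
u = exp(dx) = 1.693234; d = 1/u = 0.590586
p_u = 0.123729, p_m = 0.666667, p_d = 0.209604
Discount per step: exp(-r*dt) = 0.999000
Stock lattice S(k, j) with j the centered position index:
  k=0: S(0,+0) = 47.0800
  k=1: S(1,-1) = 27.8048; S(1,+0) = 47.0800; S(1,+1) = 79.7175
  k=2: S(2,-2) = 16.4211; S(2,-1) = 27.8048; S(2,+0) = 47.0800; S(2,+1) = 79.7175; S(2,+2) = 134.9803
  k=3: S(3,-3) = 9.6981; S(3,-2) = 16.4211; S(3,-1) = 27.8048; S(3,+0) = 47.0800; S(3,+1) = 79.7175; S(3,+2) = 134.9803; S(3,+3) = 228.5532
Terminal payoffs V(N, j) = max(K - S_T, 0):
  V(3,-3) = 39.261925; V(3,-2) = 32.538890; V(3,-1) = 21.155219; V(3,+0) = 1.880000; V(3,+1) = 0.000000; V(3,+2) = 0.000000; V(3,+3) = 0.000000
Backward induction: V(k, j) = exp(-r*dt) * [p_u * V(k+1, j+1) + p_m * V(k+1, j) + p_d * V(k+1, j-1)]
  V(2,-2) = exp(-r*dt) * [p_u*21.155219 + p_m*32.538890 + p_d*39.261925] = 32.507047
  V(2,-1) = exp(-r*dt) * [p_u*1.880000 + p_m*21.155219 + p_d*32.538890] = 21.135224
  V(2,+0) = exp(-r*dt) * [p_u*0.000000 + p_m*1.880000 + p_d*21.155219] = 5.681866
  V(2,+1) = exp(-r*dt) * [p_u*0.000000 + p_m*0.000000 + p_d*1.880000] = 0.393662
  V(2,+2) = exp(-r*dt) * [p_u*0.000000 + p_m*0.000000 + p_d*0.000000] = 0.000000
  V(1,-1) = exp(-r*dt) * [p_u*5.681866 + p_m*21.135224 + p_d*32.507047] = 21.585173
  V(1,+0) = exp(-r*dt) * [p_u*0.393662 + p_m*5.681866 + p_d*21.135224] = 8.258382
  V(1,+1) = exp(-r*dt) * [p_u*0.000000 + p_m*0.393662 + p_d*5.681866] = 1.451930
  V(0,+0) = exp(-r*dt) * [p_u*1.451930 + p_m*8.258382 + p_d*21.585173] = 10.199367

Answer: Price = V(0,0) = 10.1994
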